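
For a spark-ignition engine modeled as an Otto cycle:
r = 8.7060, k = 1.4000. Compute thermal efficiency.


r^(k-1) = 2.3764
eta = 1 - 1/2.3764 = 0.5792 = 57.9203%

57.9203%


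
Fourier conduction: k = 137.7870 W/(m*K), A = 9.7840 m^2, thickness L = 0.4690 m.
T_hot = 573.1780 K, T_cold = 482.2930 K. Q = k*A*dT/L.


dT = 90.8850 K
Q = 137.7870 * 9.7840 * 90.8850 / 0.4690 = 261242.6360 W

261242.6360 W


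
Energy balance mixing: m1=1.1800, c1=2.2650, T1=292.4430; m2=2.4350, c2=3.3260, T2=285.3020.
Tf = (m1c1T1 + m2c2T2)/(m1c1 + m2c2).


num = 3092.2191
den = 10.7715
Tf = 287.0739 K

287.0739 K


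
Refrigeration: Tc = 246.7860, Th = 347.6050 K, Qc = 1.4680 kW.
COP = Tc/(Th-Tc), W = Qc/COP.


COP = 246.7860 / 100.8190 = 2.4478
W = 1.4680 / 2.4478 = 0.5997 kW

COP = 2.4478, W = 0.5997 kW


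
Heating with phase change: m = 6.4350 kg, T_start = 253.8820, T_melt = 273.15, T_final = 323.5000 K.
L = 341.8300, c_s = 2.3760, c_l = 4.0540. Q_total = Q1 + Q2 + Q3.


Q1 (sensible, solid) = 6.4350 * 2.3760 * 19.2680 = 294.5992 kJ
Q2 (latent) = 6.4350 * 341.8300 = 2199.6760 kJ
Q3 (sensible, liquid) = 6.4350 * 4.0540 * 50.3500 = 1313.5051 kJ
Q_total = 3807.7804 kJ

3807.7804 kJ


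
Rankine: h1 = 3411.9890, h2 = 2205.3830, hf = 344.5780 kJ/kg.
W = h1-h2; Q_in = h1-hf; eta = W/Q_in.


W = 1206.6060 kJ/kg
Q_in = 3067.4110 kJ/kg
eta = 0.3934 = 39.3363%

eta = 39.3363%


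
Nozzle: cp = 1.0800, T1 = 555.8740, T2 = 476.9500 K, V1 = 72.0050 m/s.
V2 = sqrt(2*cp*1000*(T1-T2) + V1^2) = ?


dT = 78.9240 K
2*cp*1000*dT = 170475.8400
V1^2 = 5184.7200
V2 = sqrt(175660.5600) = 419.1188 m/s

419.1188 m/s


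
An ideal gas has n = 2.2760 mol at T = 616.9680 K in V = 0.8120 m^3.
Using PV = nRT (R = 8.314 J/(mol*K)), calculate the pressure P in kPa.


P = nRT/V = 2.2760 * 8.314 * 616.9680 / 0.8120
= 11674.6782 / 0.8120 = 14377.6825 Pa = 14.3777 kPa

14.3777 kPa


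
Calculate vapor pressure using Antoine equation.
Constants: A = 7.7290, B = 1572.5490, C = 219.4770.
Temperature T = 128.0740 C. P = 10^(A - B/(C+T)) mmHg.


C+T = 347.5510
B/(C+T) = 4.5247
log10(P) = 7.7290 - 4.5247 = 3.2043
P = 10^3.2043 = 1600.8225 mmHg

1600.8225 mmHg


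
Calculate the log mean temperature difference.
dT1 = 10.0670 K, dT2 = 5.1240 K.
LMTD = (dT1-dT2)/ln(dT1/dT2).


dT1/dT2 = 1.9647
ln(dT1/dT2) = 0.6753
LMTD = 4.9430 / 0.6753 = 7.3194 K

7.3194 K


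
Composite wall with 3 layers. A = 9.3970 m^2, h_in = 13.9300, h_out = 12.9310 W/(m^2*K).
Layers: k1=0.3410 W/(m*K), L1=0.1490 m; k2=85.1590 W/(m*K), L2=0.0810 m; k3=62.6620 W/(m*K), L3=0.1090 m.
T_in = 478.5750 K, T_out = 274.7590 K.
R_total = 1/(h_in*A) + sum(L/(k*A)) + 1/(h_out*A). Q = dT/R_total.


R_conv_in = 1/(13.9300*9.3970) = 0.0076
R_1 = 0.1490/(0.3410*9.3970) = 0.0465
R_2 = 0.0810/(85.1590*9.3970) = 0.0001
R_3 = 0.1090/(62.6620*9.3970) = 0.0002
R_conv_out = 1/(12.9310*9.3970) = 0.0082
R_total = 0.0627 K/W
Q = 203.8160 / 0.0627 = 3253.0283 W

R_total = 0.0627 K/W, Q = 3253.0283 W


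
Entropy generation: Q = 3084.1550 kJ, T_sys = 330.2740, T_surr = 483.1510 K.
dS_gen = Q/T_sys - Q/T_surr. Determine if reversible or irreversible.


dS_sys = 3084.1550/330.2740 = 9.3382 kJ/K
dS_surr = -3084.1550/483.1510 = -6.3834 kJ/K
dS_gen = 9.3382 - 6.3834 = 2.9548 kJ/K (irreversible)

dS_gen = 2.9548 kJ/K, irreversible


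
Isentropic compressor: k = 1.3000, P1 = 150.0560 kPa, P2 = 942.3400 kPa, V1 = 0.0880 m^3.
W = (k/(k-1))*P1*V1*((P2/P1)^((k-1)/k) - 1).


(k-1)/k = 0.2308
(P2/P1)^exp = 1.5281
W = 4.3333 * 150.0560 * 0.0880 * (1.5281 - 1) = 30.2169 kJ

30.2169 kJ


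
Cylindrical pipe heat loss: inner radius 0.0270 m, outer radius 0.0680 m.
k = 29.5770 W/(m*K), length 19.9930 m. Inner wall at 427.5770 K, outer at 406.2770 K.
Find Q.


dT = 21.3000 K
ln(ro/ri) = 0.9237
Q = 2*pi*29.5770*19.9930*21.3000 / 0.9237 = 85678.9876 W

85678.9876 W


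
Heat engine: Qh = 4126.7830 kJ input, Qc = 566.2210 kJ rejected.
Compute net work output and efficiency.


W = 4126.7830 - 566.2210 = 3560.5620 kJ
eta = 3560.5620 / 4126.7830 = 0.8628 = 86.2794%

W = 3560.5620 kJ, eta = 86.2794%


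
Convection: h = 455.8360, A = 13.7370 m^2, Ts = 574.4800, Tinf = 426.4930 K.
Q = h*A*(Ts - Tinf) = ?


dT = 147.9870 K
Q = 455.8360 * 13.7370 * 147.9870 = 926667.8279 W

926667.8279 W


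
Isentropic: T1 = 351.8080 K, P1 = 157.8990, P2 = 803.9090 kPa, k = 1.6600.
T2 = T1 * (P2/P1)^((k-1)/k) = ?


(k-1)/k = 0.3976
(P2/P1)^exp = 1.9100
T2 = 351.8080 * 1.9100 = 671.9447 K

671.9447 K


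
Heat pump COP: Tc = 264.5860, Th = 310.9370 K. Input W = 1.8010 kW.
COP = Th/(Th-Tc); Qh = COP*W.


COP = 310.9370 / 46.3510 = 6.7083
Qh = 6.7083 * 1.8010 = 12.0817 kW

COP = 6.7083, Qh = 12.0817 kW


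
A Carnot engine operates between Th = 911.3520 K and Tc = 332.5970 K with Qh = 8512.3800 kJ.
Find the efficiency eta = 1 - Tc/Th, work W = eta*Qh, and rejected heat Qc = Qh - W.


eta = 1 - 332.5970/911.3520 = 0.6351
W = 0.6351 * 8512.3800 = 5405.7954 kJ
Qc = 8512.3800 - 5405.7954 = 3106.5846 kJ

eta = 63.5051%, W = 5405.7954 kJ, Qc = 3106.5846 kJ


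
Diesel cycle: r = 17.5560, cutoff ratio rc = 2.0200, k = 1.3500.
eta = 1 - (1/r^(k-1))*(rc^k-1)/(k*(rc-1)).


r^(k-1) = 2.7261
rc^k = 2.5836
eta = 0.5781 = 57.8147%

57.8147%


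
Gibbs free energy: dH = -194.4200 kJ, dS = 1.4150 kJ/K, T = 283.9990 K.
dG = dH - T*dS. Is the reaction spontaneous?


T*dS = 283.9990 * 1.4150 = 401.8586 kJ
dG = -194.4200 - 401.8586 = -596.2786 kJ (spontaneous)

dG = -596.2786 kJ, spontaneous


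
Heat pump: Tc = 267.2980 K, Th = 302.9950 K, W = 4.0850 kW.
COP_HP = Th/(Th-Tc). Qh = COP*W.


COP = 302.9950 / 35.6970 = 8.4880
Qh = 8.4880 * 4.0850 = 34.6734 kW

COP = 8.4880, Qh = 34.6734 kW


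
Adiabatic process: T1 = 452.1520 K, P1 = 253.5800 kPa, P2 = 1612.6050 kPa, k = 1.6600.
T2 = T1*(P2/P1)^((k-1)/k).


(k-1)/k = 0.3976
(P2/P1)^exp = 2.0866
T2 = 452.1520 * 2.0866 = 943.4388 K

943.4388 K


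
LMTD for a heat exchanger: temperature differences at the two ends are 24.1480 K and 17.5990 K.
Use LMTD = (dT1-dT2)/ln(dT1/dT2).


dT1/dT2 = 1.3721
ln(dT1/dT2) = 0.3164
LMTD = 6.5490 / 0.3164 = 20.7011 K

20.7011 K


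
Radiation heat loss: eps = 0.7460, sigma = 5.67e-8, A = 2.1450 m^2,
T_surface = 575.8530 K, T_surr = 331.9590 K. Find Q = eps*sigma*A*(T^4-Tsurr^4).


T^4 = 1.0996e+11
Tsurr^4 = 1.2143e+10
Q = 0.7460 * 5.67e-8 * 2.1450 * 9.7820e+10 = 8875.1423 W

8875.1423 W


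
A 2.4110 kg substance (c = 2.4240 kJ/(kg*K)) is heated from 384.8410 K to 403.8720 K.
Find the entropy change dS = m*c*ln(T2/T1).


T2/T1 = 1.0495
ln(T2/T1) = 0.0483
dS = 2.4110 * 2.4240 * 0.0483 = 0.2821 kJ/K

0.2821 kJ/K


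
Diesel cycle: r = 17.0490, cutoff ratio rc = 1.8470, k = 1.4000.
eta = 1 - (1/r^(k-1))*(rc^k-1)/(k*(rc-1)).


r^(k-1) = 3.1094
rc^k = 2.3608
eta = 0.6309 = 63.0943%

63.0943%


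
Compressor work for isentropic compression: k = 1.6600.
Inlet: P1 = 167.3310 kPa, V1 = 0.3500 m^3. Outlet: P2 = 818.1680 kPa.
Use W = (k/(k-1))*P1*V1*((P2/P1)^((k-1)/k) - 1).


(k-1)/k = 0.3976
(P2/P1)^exp = 1.8795
W = 2.5152 * 167.3310 * 0.3500 * (1.8795 - 1) = 129.5542 kJ

129.5542 kJ


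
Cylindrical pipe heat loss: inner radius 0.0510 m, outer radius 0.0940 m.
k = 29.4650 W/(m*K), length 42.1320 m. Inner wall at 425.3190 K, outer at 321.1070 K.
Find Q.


dT = 104.2120 K
ln(ro/ri) = 0.6115
Q = 2*pi*29.4650*42.1320*104.2120 / 0.6115 = 1329356.8251 W

1329356.8251 W


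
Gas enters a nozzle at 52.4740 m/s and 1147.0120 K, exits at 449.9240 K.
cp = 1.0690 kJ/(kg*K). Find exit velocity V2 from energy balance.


dT = 697.0880 K
2*cp*1000*dT = 1490374.1440
V1^2 = 2753.5207
V2 = sqrt(1493127.6647) = 1221.9360 m/s

1221.9360 m/s


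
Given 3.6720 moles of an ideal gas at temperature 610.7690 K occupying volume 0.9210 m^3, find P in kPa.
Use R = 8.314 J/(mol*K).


P = nRT/V = 3.6720 * 8.314 * 610.7690 / 0.9210
= 18646.1717 / 0.9210 = 20245.5719 Pa = 20.2456 kPa

20.2456 kPa


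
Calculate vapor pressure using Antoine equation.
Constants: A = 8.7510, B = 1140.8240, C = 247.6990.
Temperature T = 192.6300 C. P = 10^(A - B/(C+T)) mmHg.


C+T = 440.3290
B/(C+T) = 2.5908
log10(P) = 8.7510 - 2.5908 = 6.1602
P = 10^6.1602 = 1445957.1628 mmHg

1445957.1628 mmHg


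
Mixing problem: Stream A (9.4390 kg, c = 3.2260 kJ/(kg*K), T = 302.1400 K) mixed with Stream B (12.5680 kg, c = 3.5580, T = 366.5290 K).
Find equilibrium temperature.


num = 25590.2844
den = 75.1672
Tf = 340.4450 K

340.4450 K


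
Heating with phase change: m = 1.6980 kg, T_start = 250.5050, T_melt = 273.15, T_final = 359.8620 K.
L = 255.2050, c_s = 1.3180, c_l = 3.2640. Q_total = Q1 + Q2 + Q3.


Q1 (sensible, solid) = 1.6980 * 1.3180 * 22.6450 = 50.6787 kJ
Q2 (latent) = 1.6980 * 255.2050 = 433.3381 kJ
Q3 (sensible, liquid) = 1.6980 * 3.2640 * 86.7120 = 480.5815 kJ
Q_total = 964.5983 kJ

964.5983 kJ


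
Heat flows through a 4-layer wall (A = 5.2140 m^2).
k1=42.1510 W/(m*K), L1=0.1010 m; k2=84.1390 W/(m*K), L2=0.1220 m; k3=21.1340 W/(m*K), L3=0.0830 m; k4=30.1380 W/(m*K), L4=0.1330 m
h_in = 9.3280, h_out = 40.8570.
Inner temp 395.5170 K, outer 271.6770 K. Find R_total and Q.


R_conv_in = 1/(9.3280*5.2140) = 0.0206
R_1 = 0.1010/(42.1510*5.2140) = 0.0005
R_2 = 0.1220/(84.1390*5.2140) = 0.0003
R_3 = 0.0830/(21.1340*5.2140) = 0.0008
R_4 = 0.1330/(30.1380*5.2140) = 0.0008
R_conv_out = 1/(40.8570*5.2140) = 0.0047
R_total = 0.0276 K/W
Q = 123.8400 / 0.0276 = 4488.2100 W

R_total = 0.0276 K/W, Q = 4488.2100 W


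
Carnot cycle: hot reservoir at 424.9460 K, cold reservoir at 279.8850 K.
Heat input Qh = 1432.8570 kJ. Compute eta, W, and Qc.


eta = 1 - 279.8850/424.9460 = 0.3414
W = 0.3414 * 1432.8570 = 489.1249 kJ
Qc = 1432.8570 - 489.1249 = 943.7321 kJ

eta = 34.1363%, W = 489.1249 kJ, Qc = 943.7321 kJ


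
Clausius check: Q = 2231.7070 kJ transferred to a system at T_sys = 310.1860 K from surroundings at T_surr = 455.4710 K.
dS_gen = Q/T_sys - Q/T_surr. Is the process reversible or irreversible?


dS_sys = 2231.7070/310.1860 = 7.1947 kJ/K
dS_surr = -2231.7070/455.4710 = -4.8998 kJ/K
dS_gen = 7.1947 - 4.8998 = 2.2950 kJ/K (irreversible)

dS_gen = 2.2950 kJ/K, irreversible


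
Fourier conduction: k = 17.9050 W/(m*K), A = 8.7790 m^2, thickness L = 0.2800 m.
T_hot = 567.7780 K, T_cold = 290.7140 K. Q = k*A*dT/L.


dT = 277.0640 K
Q = 17.9050 * 8.7790 * 277.0640 / 0.2800 = 155539.7666 W

155539.7666 W


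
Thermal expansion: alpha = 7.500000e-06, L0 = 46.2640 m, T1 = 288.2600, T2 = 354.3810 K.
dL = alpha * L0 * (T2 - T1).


dT = 66.1210 K
dL = 7.500000e-06 * 46.2640 * 66.1210 = 0.022943 m
L_final = 46.286943 m

dL = 0.022943 m


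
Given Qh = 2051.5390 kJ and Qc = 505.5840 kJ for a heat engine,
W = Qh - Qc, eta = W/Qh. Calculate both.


W = 2051.5390 - 505.5840 = 1545.9550 kJ
eta = 1545.9550 / 2051.5390 = 0.7536 = 75.3559%

W = 1545.9550 kJ, eta = 75.3559%


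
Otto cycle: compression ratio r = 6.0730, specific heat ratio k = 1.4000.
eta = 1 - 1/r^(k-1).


r^(k-1) = 2.0576
eta = 1 - 1/2.0576 = 0.5140 = 51.3997%

51.3997%


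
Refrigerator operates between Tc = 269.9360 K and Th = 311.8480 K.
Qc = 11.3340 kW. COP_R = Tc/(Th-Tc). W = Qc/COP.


COP = 269.9360 / 41.9120 = 6.4405
W = 11.3340 / 6.4405 = 1.7598 kW

COP = 6.4405, W = 1.7598 kW


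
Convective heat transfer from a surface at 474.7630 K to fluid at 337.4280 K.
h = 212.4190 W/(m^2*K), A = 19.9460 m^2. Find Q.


dT = 137.3350 K
Q = 212.4190 * 19.9460 * 137.3350 = 581875.9489 W

581875.9489 W


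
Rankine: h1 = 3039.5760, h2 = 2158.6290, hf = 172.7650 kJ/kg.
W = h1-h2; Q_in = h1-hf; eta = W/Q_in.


W = 880.9470 kJ/kg
Q_in = 2866.8110 kJ/kg
eta = 0.3073 = 30.7292%

eta = 30.7292%


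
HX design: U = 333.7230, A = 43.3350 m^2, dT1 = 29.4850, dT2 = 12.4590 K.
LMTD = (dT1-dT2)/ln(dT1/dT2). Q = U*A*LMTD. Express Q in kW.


LMTD = 19.7646 K
Q = 333.7230 * 43.3350 * 19.7646 = 285833.6391 W = 285.8336 kW

285.8336 kW


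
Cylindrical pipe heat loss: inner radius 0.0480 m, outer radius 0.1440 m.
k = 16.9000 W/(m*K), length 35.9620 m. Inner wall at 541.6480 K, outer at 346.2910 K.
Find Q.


dT = 195.3570 K
ln(ro/ri) = 1.0986
Q = 2*pi*16.9000*35.9620*195.3570 / 1.0986 = 679039.3380 W

679039.3380 W


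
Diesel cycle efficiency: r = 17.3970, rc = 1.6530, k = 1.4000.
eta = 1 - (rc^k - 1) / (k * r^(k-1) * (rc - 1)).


r^(k-1) = 3.1347
rc^k = 2.0211
eta = 0.6437 = 64.3692%

64.3692%


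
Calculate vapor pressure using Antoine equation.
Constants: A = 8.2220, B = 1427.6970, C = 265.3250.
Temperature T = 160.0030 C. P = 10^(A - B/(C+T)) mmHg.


C+T = 425.3280
B/(C+T) = 3.3567
log10(P) = 8.2220 - 3.3567 = 4.8653
P = 10^4.8653 = 73333.6871 mmHg

73333.6871 mmHg


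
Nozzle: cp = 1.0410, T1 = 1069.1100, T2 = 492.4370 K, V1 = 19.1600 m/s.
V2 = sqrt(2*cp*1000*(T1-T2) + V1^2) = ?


dT = 576.6730 K
2*cp*1000*dT = 1200633.1860
V1^2 = 367.1056
V2 = sqrt(1201000.2916) = 1095.9016 m/s

1095.9016 m/s


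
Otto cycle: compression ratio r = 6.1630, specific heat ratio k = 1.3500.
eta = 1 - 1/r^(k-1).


r^(k-1) = 1.8898
eta = 1 - 1/1.8898 = 0.4709 = 47.0857%

47.0857%


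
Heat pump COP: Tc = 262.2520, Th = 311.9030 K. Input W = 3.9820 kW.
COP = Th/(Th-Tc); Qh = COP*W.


COP = 311.9030 / 49.6510 = 6.2819
Qh = 6.2819 * 3.9820 = 25.0146 kW

COP = 6.2819, Qh = 25.0146 kW


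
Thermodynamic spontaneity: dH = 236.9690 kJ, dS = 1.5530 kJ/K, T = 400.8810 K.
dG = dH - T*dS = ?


T*dS = 400.8810 * 1.5530 = 622.5682 kJ
dG = 236.9690 - 622.5682 = -385.5992 kJ (spontaneous)

dG = -385.5992 kJ, spontaneous


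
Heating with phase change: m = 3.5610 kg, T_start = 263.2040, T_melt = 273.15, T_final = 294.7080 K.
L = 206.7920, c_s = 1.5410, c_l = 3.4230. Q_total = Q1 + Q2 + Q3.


Q1 (sensible, solid) = 3.5610 * 1.5410 * 9.9460 = 54.5787 kJ
Q2 (latent) = 3.5610 * 206.7920 = 736.3863 kJ
Q3 (sensible, liquid) = 3.5610 * 3.4230 * 21.5580 = 262.7770 kJ
Q_total = 1053.7420 kJ

1053.7420 kJ


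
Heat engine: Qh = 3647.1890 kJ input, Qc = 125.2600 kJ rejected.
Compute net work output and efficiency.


W = 3647.1890 - 125.2600 = 3521.9290 kJ
eta = 3521.9290 / 3647.1890 = 0.9657 = 96.5656%

W = 3521.9290 kJ, eta = 96.5656%


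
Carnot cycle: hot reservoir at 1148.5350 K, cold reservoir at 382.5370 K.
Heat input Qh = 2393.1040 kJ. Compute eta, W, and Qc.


eta = 1 - 382.5370/1148.5350 = 0.6669
W = 0.6669 * 2393.1040 = 1596.0444 kJ
Qc = 2393.1040 - 1596.0444 = 797.0596 kJ

eta = 66.6935%, W = 1596.0444 kJ, Qc = 797.0596 kJ


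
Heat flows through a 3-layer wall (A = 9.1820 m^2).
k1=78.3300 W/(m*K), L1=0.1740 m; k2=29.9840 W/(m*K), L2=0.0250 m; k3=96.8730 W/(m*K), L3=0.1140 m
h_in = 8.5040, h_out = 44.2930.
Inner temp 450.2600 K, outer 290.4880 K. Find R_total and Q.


R_conv_in = 1/(8.5040*9.1820) = 0.0128
R_1 = 0.1740/(78.3300*9.1820) = 0.0002
R_2 = 0.0250/(29.9840*9.1820) = 9.0806e-05
R_3 = 0.1140/(96.8730*9.1820) = 0.0001
R_conv_out = 1/(44.2930*9.1820) = 0.0025
R_total = 0.0157 K/W
Q = 159.7720 / 0.0157 = 10159.4211 W

R_total = 0.0157 K/W, Q = 10159.4211 W


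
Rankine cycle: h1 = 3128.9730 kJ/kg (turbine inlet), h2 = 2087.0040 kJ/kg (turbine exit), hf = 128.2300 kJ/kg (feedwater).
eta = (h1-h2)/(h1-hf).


W = 1041.9690 kJ/kg
Q_in = 3000.7430 kJ/kg
eta = 0.3472 = 34.7237%

eta = 34.7237%


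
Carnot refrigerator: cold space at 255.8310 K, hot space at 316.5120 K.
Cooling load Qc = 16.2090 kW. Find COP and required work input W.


COP = 255.8310 / 60.6810 = 4.2160
W = 16.2090 / 4.2160 = 3.8446 kW

COP = 4.2160, W = 3.8446 kW


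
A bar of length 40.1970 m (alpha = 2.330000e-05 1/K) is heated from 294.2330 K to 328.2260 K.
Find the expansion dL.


dT = 33.9930 K
dL = 2.330000e-05 * 40.1970 * 33.9930 = 0.031838 m
L_final = 40.228838 m

dL = 0.031838 m


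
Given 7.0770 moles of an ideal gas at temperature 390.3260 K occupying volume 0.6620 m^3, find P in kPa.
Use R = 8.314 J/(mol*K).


P = nRT/V = 7.0770 * 8.314 * 390.3260 / 0.6620
= 22966.0707 / 0.6620 = 34691.9496 Pa = 34.6919 kPa

34.6919 kPa


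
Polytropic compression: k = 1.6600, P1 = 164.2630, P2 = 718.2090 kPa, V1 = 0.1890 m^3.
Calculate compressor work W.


(k-1)/k = 0.3976
(P2/P1)^exp = 1.7978
W = 2.5152 * 164.2630 * 0.1890 * (1.7978 - 1) = 62.2957 kJ

62.2957 kJ


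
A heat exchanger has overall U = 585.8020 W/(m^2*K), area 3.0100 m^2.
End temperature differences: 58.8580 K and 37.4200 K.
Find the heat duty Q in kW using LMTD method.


LMTD = 47.3326 K
Q = 585.8020 * 3.0100 * 47.3326 = 83459.8830 W = 83.4599 kW

83.4599 kW


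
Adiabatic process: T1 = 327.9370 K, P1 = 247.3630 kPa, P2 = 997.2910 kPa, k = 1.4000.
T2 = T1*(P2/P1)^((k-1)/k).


(k-1)/k = 0.2857
(P2/P1)^exp = 1.4893
T2 = 327.9370 * 1.4893 = 488.4125 K

488.4125 K


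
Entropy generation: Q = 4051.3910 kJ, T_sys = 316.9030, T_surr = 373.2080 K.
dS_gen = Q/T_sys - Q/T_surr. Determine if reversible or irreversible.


dS_sys = 4051.3910/316.9030 = 12.7843 kJ/K
dS_surr = -4051.3910/373.2080 = -10.8556 kJ/K
dS_gen = 12.7843 - 10.8556 = 1.9287 kJ/K (irreversible)

dS_gen = 1.9287 kJ/K, irreversible


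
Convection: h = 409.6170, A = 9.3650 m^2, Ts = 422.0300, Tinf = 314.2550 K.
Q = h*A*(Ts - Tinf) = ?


dT = 107.7750 K
Q = 409.6170 * 9.3650 * 107.7750 = 413431.7119 W

413431.7119 W


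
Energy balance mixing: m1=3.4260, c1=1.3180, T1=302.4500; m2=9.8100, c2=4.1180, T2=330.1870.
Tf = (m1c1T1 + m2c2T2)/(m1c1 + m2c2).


num = 14704.4590
den = 44.9130
Tf = 327.3984 K

327.3984 K


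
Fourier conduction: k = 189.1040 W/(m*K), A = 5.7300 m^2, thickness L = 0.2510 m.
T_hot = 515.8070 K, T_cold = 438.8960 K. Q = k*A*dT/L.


dT = 76.9110 K
Q = 189.1040 * 5.7300 * 76.9110 / 0.2510 = 332024.4561 W

332024.4561 W


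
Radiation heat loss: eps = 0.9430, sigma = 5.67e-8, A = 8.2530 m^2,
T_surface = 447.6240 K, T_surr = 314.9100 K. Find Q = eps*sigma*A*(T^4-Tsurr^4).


T^4 = 4.0147e+10
Tsurr^4 = 9.8344e+09
Q = 0.9430 * 5.67e-8 * 8.2530 * 3.0313e+10 = 13376.1437 W

13376.1437 W


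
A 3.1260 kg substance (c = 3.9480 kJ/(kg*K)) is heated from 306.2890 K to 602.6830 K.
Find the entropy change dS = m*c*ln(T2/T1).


T2/T1 = 1.9677
ln(T2/T1) = 0.6769
dS = 3.1260 * 3.9480 * 0.6769 = 8.3535 kJ/K

8.3535 kJ/K


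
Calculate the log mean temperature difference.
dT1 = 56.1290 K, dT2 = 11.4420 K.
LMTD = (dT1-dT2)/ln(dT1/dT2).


dT1/dT2 = 4.9055
ln(dT1/dT2) = 1.5904
LMTD = 44.6870 / 1.5904 = 28.0986 K

28.0986 K


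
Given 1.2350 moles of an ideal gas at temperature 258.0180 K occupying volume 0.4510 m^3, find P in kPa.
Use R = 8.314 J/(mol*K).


P = nRT/V = 1.2350 * 8.314 * 258.0180 / 0.4510
= 2649.2746 / 0.4510 = 5874.2231 Pa = 5.8742 kPa

5.8742 kPa


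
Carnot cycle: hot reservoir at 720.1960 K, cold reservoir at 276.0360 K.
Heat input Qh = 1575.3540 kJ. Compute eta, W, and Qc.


eta = 1 - 276.0360/720.1960 = 0.6167
W = 0.6167 * 1575.3540 = 971.5539 kJ
Qc = 1575.3540 - 971.5539 = 603.8001 kJ

eta = 61.6721%, W = 971.5539 kJ, Qc = 603.8001 kJ


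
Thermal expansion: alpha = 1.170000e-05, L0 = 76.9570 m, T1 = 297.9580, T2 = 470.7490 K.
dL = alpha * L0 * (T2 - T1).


dT = 172.7910 K
dL = 1.170000e-05 * 76.9570 * 172.7910 = 0.155580 m
L_final = 77.112580 m

dL = 0.155580 m


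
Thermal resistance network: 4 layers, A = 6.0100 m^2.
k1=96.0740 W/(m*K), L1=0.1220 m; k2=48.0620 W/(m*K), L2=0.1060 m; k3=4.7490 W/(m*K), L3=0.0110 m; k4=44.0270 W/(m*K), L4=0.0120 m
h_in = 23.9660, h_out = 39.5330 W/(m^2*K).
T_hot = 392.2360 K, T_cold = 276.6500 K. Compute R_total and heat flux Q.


R_conv_in = 1/(23.9660*6.0100) = 0.0069
R_1 = 0.1220/(96.0740*6.0100) = 0.0002
R_2 = 0.1060/(48.0620*6.0100) = 0.0004
R_3 = 0.0110/(4.7490*6.0100) = 0.0004
R_4 = 0.0120/(44.0270*6.0100) = 4.5351e-05
R_conv_out = 1/(39.5330*6.0100) = 0.0042
R_total = 0.0122 K/W
Q = 115.5860 / 0.0122 = 9504.9494 W

R_total = 0.0122 K/W, Q = 9504.9494 W


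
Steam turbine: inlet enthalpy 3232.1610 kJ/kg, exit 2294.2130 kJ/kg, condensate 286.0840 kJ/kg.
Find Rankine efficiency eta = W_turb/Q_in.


W = 937.9480 kJ/kg
Q_in = 2946.0770 kJ/kg
eta = 0.3184 = 31.8372%

eta = 31.8372%


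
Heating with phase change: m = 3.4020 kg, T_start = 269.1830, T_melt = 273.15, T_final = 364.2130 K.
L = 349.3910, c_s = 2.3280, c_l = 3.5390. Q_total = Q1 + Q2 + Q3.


Q1 (sensible, solid) = 3.4020 * 2.3280 * 3.9670 = 31.4181 kJ
Q2 (latent) = 3.4020 * 349.3910 = 1188.6282 kJ
Q3 (sensible, liquid) = 3.4020 * 3.5390 * 91.0630 = 1096.3692 kJ
Q_total = 2316.4154 kJ

2316.4154 kJ


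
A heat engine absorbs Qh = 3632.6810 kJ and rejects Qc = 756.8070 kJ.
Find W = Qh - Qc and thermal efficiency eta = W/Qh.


W = 3632.6810 - 756.8070 = 2875.8740 kJ
eta = 2875.8740 / 3632.6810 = 0.7917 = 79.1667%

W = 2875.8740 kJ, eta = 79.1667%


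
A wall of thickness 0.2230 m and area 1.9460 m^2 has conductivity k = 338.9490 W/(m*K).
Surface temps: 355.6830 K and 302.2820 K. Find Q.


dT = 53.4010 K
Q = 338.9490 * 1.9460 * 53.4010 / 0.2230 = 157950.7599 W

157950.7599 W


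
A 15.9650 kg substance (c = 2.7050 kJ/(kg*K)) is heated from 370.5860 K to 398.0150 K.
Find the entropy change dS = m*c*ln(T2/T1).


T2/T1 = 1.0740
ln(T2/T1) = 0.0714
dS = 15.9650 * 2.7050 * 0.0714 = 3.0836 kJ/K

3.0836 kJ/K


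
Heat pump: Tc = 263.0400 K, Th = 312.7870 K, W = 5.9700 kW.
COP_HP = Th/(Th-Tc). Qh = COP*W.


COP = 312.7870 / 49.7470 = 6.2876
Qh = 6.2876 * 5.9700 = 37.5367 kW

COP = 6.2876, Qh = 37.5367 kW


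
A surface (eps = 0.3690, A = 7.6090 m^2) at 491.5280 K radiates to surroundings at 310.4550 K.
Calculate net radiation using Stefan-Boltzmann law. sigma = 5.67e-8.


T^4 = 5.8370e+10
Tsurr^4 = 9.2895e+09
Q = 0.3690 * 5.67e-8 * 7.6090 * 4.9081e+10 = 7813.5707 W

7813.5707 W


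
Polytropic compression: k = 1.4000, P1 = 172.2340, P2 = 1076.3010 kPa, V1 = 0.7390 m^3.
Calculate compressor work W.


(k-1)/k = 0.2857
(P2/P1)^exp = 1.6880
W = 3.5000 * 172.2340 * 0.7390 * (1.6880 - 1) = 306.4981 kJ

306.4981 kJ


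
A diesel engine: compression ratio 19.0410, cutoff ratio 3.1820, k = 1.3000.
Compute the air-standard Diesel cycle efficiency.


r^(k-1) = 2.4205
rc^k = 4.5031
eta = 0.4898 = 48.9794%

48.9794%


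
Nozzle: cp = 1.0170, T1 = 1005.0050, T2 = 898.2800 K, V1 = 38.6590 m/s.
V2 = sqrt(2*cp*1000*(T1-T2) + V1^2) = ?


dT = 106.7250 K
2*cp*1000*dT = 217078.6500
V1^2 = 1494.5183
V2 = sqrt(218573.1683) = 467.5181 m/s

467.5181 m/s


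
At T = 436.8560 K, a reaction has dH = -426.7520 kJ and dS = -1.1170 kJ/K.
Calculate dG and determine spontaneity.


T*dS = 436.8560 * -1.1170 = -487.9682 kJ
dG = -426.7520 + 487.9682 = 61.2162 kJ (non-spontaneous)

dG = 61.2162 kJ, non-spontaneous


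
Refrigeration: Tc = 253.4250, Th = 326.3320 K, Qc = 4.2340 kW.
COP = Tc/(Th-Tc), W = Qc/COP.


COP = 253.4250 / 72.9070 = 3.4760
W = 4.2340 / 3.4760 = 1.2181 kW

COP = 3.4760, W = 1.2181 kW


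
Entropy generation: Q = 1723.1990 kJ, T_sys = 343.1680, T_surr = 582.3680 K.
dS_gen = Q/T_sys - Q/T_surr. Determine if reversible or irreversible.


dS_sys = 1723.1990/343.1680 = 5.0214 kJ/K
dS_surr = -1723.1990/582.3680 = -2.9590 kJ/K
dS_gen = 5.0214 - 2.9590 = 2.0625 kJ/K (irreversible)

dS_gen = 2.0625 kJ/K, irreversible


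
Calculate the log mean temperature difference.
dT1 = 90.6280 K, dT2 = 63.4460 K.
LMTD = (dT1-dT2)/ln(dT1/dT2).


dT1/dT2 = 1.4284
ln(dT1/dT2) = 0.3566
LMTD = 27.1820 / 0.3566 = 76.2310 K

76.2310 K


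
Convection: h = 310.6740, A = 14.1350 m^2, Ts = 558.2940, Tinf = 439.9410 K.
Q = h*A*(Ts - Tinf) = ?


dT = 118.3530 K
Q = 310.6740 * 14.1350 * 118.3530 = 519732.6409 W

519732.6409 W


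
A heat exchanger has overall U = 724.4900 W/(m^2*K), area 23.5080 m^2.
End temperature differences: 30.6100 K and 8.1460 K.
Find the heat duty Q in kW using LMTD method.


LMTD = 16.9693 K
Q = 724.4900 * 23.5080 * 16.9693 = 289010.0035 W = 289.0100 kW

289.0100 kW


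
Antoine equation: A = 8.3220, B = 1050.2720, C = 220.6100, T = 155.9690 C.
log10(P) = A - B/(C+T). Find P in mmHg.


C+T = 376.5790
B/(C+T) = 2.7890
log10(P) = 8.3220 - 2.7890 = 5.5330
P = 10^5.5330 = 341207.1629 mmHg

341207.1629 mmHg


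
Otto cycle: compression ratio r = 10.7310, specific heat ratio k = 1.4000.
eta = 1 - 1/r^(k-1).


r^(k-1) = 2.5838
eta = 1 - 1/2.5838 = 0.6130 = 61.2971%

61.2971%


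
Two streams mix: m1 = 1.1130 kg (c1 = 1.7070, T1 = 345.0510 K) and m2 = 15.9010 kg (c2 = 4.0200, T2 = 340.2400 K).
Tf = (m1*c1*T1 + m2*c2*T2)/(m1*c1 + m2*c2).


num = 22404.3874
den = 65.8219
Tf = 340.3789 K

340.3789 K


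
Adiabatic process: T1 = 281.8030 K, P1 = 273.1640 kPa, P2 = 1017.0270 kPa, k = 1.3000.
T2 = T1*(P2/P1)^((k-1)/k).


(k-1)/k = 0.2308
(P2/P1)^exp = 1.3544
T2 = 281.8030 * 1.3544 = 381.6751 K

381.6751 K


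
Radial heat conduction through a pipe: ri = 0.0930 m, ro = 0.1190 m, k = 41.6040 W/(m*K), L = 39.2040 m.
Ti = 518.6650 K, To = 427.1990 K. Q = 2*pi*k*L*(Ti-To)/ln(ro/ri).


dT = 91.4660 K
ln(ro/ri) = 0.2465
Q = 2*pi*41.6040*39.2040*91.4660 / 0.2465 = 3802295.0814 W

3802295.0814 W


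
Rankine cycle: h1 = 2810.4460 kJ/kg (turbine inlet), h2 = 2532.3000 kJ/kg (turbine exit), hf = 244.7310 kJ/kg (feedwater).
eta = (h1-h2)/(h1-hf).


W = 278.1460 kJ/kg
Q_in = 2565.7150 kJ/kg
eta = 0.1084 = 10.8409%

eta = 10.8409%


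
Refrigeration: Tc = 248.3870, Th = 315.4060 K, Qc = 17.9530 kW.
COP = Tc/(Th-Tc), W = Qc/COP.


COP = 248.3870 / 67.0190 = 3.7062
W = 17.9530 / 3.7062 = 4.8440 kW

COP = 3.7062, W = 4.8440 kW


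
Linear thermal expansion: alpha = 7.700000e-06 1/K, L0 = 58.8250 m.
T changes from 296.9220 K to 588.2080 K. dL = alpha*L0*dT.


dT = 291.2860 K
dL = 7.700000e-06 * 58.8250 * 291.2860 = 0.131939 m
L_final = 58.956939 m

dL = 0.131939 m


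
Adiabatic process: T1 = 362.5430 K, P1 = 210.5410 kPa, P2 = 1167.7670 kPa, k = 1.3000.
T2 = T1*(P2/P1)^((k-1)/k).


(k-1)/k = 0.2308
(P2/P1)^exp = 1.4849
T2 = 362.5430 * 1.4849 = 538.3396 K

538.3396 K


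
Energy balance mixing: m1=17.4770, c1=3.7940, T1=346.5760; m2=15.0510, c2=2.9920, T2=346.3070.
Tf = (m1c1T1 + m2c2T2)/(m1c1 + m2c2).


num = 38575.7724
den = 111.3403
Tf = 346.4672 K

346.4672 K


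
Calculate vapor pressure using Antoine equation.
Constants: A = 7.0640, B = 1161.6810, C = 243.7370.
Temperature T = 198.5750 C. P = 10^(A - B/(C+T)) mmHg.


C+T = 442.3120
B/(C+T) = 2.6264
log10(P) = 7.0640 - 2.6264 = 4.4376
P = 10^4.4376 = 27391.5344 mmHg

27391.5344 mmHg


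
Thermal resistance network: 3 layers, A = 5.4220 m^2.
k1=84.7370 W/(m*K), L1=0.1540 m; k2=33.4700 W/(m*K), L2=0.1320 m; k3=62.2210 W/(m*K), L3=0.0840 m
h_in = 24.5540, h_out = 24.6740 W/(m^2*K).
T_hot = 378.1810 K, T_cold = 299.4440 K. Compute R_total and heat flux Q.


R_conv_in = 1/(24.5540*5.4220) = 0.0075
R_1 = 0.1540/(84.7370*5.4220) = 0.0003
R_2 = 0.1320/(33.4700*5.4220) = 0.0007
R_3 = 0.0840/(62.2210*5.4220) = 0.0002
R_conv_out = 1/(24.6740*5.4220) = 0.0075
R_total = 0.0163 K/W
Q = 78.7370 / 0.0163 = 4831.1633 W

R_total = 0.0163 K/W, Q = 4831.1633 W


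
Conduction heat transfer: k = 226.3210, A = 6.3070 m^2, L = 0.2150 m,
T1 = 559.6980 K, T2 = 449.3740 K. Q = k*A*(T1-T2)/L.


dT = 110.3240 K
Q = 226.3210 * 6.3070 * 110.3240 / 0.2150 = 732452.0925 W

732452.0925 W


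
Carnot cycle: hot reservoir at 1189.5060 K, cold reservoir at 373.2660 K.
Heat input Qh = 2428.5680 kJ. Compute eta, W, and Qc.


eta = 1 - 373.2660/1189.5060 = 0.6862
W = 0.6862 * 2428.5680 = 1666.4854 kJ
Qc = 2428.5680 - 1666.4854 = 762.0826 kJ

eta = 68.6201%, W = 1666.4854 kJ, Qc = 762.0826 kJ


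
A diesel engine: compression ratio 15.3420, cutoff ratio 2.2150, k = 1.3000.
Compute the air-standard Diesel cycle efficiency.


r^(k-1) = 2.2686
rc^k = 2.8118
eta = 0.4944 = 49.4375%

49.4375%


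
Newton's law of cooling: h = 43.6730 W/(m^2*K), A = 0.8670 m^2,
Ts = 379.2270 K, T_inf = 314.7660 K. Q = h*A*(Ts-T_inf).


dT = 64.4610 K
Q = 43.6730 * 0.8670 * 64.4610 = 2440.7830 W

2440.7830 W


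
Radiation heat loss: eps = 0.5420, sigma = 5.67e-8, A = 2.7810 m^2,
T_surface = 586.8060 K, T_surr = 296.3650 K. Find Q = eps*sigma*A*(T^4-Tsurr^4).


T^4 = 1.1857e+11
Tsurr^4 = 7.7145e+09
Q = 0.5420 * 5.67e-8 * 2.7810 * 1.1086e+11 = 9474.2357 W

9474.2357 W


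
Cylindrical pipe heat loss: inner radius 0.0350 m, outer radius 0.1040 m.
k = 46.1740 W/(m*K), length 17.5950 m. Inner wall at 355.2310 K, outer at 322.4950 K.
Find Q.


dT = 32.7360 K
ln(ro/ri) = 1.0890
Q = 2*pi*46.1740*17.5950*32.7360 / 1.0890 = 153443.0728 W

153443.0728 W


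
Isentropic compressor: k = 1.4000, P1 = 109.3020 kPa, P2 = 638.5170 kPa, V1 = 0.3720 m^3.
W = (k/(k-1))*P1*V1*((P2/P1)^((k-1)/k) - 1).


(k-1)/k = 0.2857
(P2/P1)^exp = 1.6558
W = 3.5000 * 109.3020 * 0.3720 * (1.6558 - 1) = 93.3303 kJ

93.3303 kJ


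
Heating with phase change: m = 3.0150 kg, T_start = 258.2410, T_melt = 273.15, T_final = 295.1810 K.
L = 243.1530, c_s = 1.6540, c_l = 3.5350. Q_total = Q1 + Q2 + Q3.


Q1 (sensible, solid) = 3.0150 * 1.6540 * 14.9090 = 74.3484 kJ
Q2 (latent) = 3.0150 * 243.1530 = 733.1063 kJ
Q3 (sensible, liquid) = 3.0150 * 3.5350 * 22.0310 = 234.8069 kJ
Q_total = 1042.2616 kJ

1042.2616 kJ


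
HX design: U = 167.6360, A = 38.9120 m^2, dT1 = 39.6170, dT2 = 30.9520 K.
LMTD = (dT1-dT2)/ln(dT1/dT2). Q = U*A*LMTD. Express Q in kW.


LMTD = 35.1065 K
Q = 167.6360 * 38.9120 * 35.1065 = 229001.2364 W = 229.0012 kW

229.0012 kW


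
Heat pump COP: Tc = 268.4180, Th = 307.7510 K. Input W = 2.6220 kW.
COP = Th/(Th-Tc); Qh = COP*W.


COP = 307.7510 / 39.3330 = 7.8242
Qh = 7.8242 * 2.6220 = 20.5152 kW

COP = 7.8242, Qh = 20.5152 kW


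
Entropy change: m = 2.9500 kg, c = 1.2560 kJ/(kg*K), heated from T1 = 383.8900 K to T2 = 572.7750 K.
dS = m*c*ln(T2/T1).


T2/T1 = 1.4920
ln(T2/T1) = 0.4001
dS = 2.9500 * 1.2560 * 0.4001 = 1.4826 kJ/K

1.4826 kJ/K


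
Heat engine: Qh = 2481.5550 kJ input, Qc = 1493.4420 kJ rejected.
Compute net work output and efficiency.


W = 2481.5550 - 1493.4420 = 988.1130 kJ
eta = 988.1130 / 2481.5550 = 0.3982 = 39.8183%

W = 988.1130 kJ, eta = 39.8183%


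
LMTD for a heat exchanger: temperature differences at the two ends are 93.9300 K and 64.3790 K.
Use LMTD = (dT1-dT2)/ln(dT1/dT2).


dT1/dT2 = 1.4590
ln(dT1/dT2) = 0.3778
LMTD = 29.5510 / 0.3778 = 78.2264 K

78.2264 K


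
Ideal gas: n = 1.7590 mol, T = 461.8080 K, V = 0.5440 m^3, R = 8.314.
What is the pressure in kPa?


P = nRT/V = 1.7590 * 8.314 * 461.8080 / 0.5440
= 6753.6307 / 0.5440 = 12414.7624 Pa = 12.4148 kPa

12.4148 kPa


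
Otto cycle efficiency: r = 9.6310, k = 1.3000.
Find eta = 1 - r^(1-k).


r^(k-1) = 1.9729
eta = 1 - 1/1.9729 = 0.4931 = 49.3128%

49.3128%


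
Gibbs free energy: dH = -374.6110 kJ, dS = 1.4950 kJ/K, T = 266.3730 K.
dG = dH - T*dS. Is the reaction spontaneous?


T*dS = 266.3730 * 1.4950 = 398.2276 kJ
dG = -374.6110 - 398.2276 = -772.8386 kJ (spontaneous)

dG = -772.8386 kJ, spontaneous


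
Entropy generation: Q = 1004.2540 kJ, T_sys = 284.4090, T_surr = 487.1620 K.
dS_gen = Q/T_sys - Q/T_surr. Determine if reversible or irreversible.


dS_sys = 1004.2540/284.4090 = 3.5310 kJ/K
dS_surr = -1004.2540/487.1620 = -2.0614 kJ/K
dS_gen = 3.5310 - 2.0614 = 1.4696 kJ/K (irreversible)

dS_gen = 1.4696 kJ/K, irreversible


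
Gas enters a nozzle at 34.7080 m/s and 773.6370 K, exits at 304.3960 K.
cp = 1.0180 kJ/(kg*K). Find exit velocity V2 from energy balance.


dT = 469.2410 K
2*cp*1000*dT = 955374.6760
V1^2 = 1204.6453
V2 = sqrt(956579.3213) = 978.0487 m/s

978.0487 m/s


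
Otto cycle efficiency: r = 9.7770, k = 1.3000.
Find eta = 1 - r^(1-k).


r^(k-1) = 1.9818
eta = 1 - 1/1.9818 = 0.4954 = 49.5410%

49.5410%


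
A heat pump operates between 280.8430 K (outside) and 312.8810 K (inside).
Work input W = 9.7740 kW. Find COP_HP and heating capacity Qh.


COP = 312.8810 / 32.0380 = 9.7659
Qh = 9.7659 * 9.7740 = 95.4522 kW

COP = 9.7659, Qh = 95.4522 kW


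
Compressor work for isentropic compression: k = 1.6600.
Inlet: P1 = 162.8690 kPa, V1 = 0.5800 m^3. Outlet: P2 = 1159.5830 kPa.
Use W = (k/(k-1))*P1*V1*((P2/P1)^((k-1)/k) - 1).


(k-1)/k = 0.3976
(P2/P1)^exp = 2.1824
W = 2.5152 * 162.8690 * 0.5800 * (2.1824 - 1) = 280.9243 kJ

280.9243 kJ


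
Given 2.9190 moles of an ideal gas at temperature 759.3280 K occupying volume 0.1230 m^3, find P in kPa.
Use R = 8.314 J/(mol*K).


P = nRT/V = 2.9190 * 8.314 * 759.3280 / 0.1230
= 18427.8017 / 0.1230 = 149819.5259 Pa = 149.8195 kPa

149.8195 kPa


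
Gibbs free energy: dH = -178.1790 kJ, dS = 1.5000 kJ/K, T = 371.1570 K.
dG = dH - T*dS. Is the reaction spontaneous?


T*dS = 371.1570 * 1.5000 = 556.7355 kJ
dG = -178.1790 - 556.7355 = -734.9145 kJ (spontaneous)

dG = -734.9145 kJ, spontaneous


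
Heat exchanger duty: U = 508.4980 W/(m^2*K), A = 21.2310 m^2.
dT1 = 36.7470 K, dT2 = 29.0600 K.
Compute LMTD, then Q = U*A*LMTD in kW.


LMTD = 32.7533 K
Q = 508.4980 * 21.2310 * 32.7533 = 353602.0061 W = 353.6020 kW

353.6020 kW


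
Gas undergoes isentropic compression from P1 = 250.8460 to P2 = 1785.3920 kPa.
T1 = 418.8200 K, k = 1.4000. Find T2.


(k-1)/k = 0.2857
(P2/P1)^exp = 1.7520
T2 = 418.8200 * 1.7520 = 733.7519 K

733.7519 K


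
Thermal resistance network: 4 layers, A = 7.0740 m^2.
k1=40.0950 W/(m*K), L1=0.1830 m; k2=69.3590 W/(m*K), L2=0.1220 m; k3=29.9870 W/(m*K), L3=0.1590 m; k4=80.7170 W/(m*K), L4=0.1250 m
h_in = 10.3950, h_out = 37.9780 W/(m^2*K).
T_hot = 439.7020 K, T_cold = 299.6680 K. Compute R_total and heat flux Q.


R_conv_in = 1/(10.3950*7.0740) = 0.0136
R_1 = 0.1830/(40.0950*7.0740) = 0.0006
R_2 = 0.1220/(69.3590*7.0740) = 0.0002
R_3 = 0.1590/(29.9870*7.0740) = 0.0007
R_4 = 0.1250/(80.7170*7.0740) = 0.0002
R_conv_out = 1/(37.9780*7.0740) = 0.0037
R_total = 0.0192 K/W
Q = 140.0340 / 0.0192 = 7299.6519 W

R_total = 0.0192 K/W, Q = 7299.6519 W


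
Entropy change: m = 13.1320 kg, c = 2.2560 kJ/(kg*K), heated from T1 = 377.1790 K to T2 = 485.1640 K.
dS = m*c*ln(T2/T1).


T2/T1 = 1.2863
ln(T2/T1) = 0.2518
dS = 13.1320 * 2.2560 * 0.2518 = 7.4588 kJ/K

7.4588 kJ/K


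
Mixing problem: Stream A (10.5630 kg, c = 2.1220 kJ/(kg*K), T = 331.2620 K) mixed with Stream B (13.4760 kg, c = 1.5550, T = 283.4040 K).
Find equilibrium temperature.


num = 13363.9155
den = 43.3699
Tf = 308.1383 K

308.1383 K


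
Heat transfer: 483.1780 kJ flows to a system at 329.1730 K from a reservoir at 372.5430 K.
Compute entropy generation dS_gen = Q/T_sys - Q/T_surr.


dS_sys = 483.1780/329.1730 = 1.4679 kJ/K
dS_surr = -483.1780/372.5430 = -1.2970 kJ/K
dS_gen = 1.4679 - 1.2970 = 0.1709 kJ/K (irreversible)

dS_gen = 0.1709 kJ/K, irreversible


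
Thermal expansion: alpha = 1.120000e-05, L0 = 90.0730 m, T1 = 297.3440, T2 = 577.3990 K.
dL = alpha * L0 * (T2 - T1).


dT = 280.0550 K
dL = 1.120000e-05 * 90.0730 * 280.0550 = 0.282524 m
L_final = 90.355524 m

dL = 0.282524 m


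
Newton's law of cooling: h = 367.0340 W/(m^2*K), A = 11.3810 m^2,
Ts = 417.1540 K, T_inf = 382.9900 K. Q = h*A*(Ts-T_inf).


dT = 34.1640 K
Q = 367.0340 * 11.3810 * 34.1640 = 142710.3375 W

142710.3375 W


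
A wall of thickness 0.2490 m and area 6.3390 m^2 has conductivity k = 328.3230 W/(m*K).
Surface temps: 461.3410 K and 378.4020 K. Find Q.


dT = 82.9390 K
Q = 328.3230 * 6.3390 * 82.9390 / 0.2490 = 693236.6371 W

693236.6371 W


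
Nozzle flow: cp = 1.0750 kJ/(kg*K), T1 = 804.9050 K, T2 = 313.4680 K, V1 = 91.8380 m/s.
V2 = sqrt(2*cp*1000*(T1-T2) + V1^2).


dT = 491.4370 K
2*cp*1000*dT = 1056589.5500
V1^2 = 8434.2182
V2 = sqrt(1065023.7682) = 1031.9999 m/s

1031.9999 m/s


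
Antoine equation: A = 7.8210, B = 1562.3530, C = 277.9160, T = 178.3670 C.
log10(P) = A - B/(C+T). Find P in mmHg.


C+T = 456.2830
B/(C+T) = 3.4241
log10(P) = 7.8210 - 3.4241 = 4.3969
P = 10^4.3969 = 24940.9113 mmHg

24940.9113 mmHg


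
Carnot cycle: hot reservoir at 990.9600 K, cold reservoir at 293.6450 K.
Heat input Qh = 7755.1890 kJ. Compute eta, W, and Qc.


eta = 1 - 293.6450/990.9600 = 0.7037
W = 0.7037 * 7755.1890 = 5457.1422 kJ
Qc = 7755.1890 - 5457.1422 = 2298.0468 kJ

eta = 70.3676%, W = 5457.1422 kJ, Qc = 2298.0468 kJ


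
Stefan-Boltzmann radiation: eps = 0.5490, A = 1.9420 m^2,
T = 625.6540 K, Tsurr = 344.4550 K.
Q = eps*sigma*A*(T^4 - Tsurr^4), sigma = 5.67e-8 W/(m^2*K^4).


T^4 = 1.5323e+11
Tsurr^4 = 1.4078e+10
Q = 0.5490 * 5.67e-8 * 1.9420 * 1.3915e+11 = 8411.7740 W

8411.7740 W


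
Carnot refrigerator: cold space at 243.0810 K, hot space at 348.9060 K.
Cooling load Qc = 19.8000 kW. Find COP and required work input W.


COP = 243.0810 / 105.8250 = 2.2970
W = 19.8000 / 2.2970 = 8.6199 kW

COP = 2.2970, W = 8.6199 kW


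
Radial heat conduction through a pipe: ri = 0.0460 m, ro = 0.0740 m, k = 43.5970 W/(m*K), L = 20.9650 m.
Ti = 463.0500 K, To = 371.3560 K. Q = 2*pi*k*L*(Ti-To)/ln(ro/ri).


dT = 91.6940 K
ln(ro/ri) = 0.4754
Q = 2*pi*43.5970*20.9650*91.6940 / 0.4754 = 1107621.6463 W

1107621.6463 W


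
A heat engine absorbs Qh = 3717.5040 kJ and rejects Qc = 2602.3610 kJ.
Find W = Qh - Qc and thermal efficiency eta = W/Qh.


W = 3717.5040 - 2602.3610 = 1115.1430 kJ
eta = 1115.1430 / 3717.5040 = 0.3000 = 29.9971%

W = 1115.1430 kJ, eta = 29.9971%


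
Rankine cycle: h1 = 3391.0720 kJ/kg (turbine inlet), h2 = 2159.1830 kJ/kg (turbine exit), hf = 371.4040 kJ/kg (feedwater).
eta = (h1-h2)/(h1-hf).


W = 1231.8890 kJ/kg
Q_in = 3019.6680 kJ/kg
eta = 0.4080 = 40.7955%

eta = 40.7955%


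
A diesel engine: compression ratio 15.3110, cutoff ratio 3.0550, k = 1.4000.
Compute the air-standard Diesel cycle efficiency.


r^(k-1) = 2.9785
rc^k = 4.7755
eta = 0.5594 = 55.9416%

55.9416%


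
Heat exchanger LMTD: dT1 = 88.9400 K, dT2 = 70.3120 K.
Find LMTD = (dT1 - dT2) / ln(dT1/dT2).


dT1/dT2 = 1.2649
ln(dT1/dT2) = 0.2350
LMTD = 18.6280 / 0.2350 = 79.2615 K

79.2615 K


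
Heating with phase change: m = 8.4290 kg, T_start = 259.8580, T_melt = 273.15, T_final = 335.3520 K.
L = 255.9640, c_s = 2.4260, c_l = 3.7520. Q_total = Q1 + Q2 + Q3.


Q1 (sensible, solid) = 8.4290 * 2.4260 * 13.2920 = 271.8048 kJ
Q2 (latent) = 8.4290 * 255.9640 = 2157.5206 kJ
Q3 (sensible, liquid) = 8.4290 * 3.7520 * 62.2020 = 1967.1761 kJ
Q_total = 4396.5015 kJ

4396.5015 kJ


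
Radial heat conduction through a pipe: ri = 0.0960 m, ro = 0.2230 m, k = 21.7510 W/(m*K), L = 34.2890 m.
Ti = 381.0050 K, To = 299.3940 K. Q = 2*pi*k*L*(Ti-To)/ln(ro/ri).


dT = 81.6110 K
ln(ro/ri) = 0.8428
Q = 2*pi*21.7510*34.2890*81.6110 / 0.8428 = 453759.7169 W

453759.7169 W


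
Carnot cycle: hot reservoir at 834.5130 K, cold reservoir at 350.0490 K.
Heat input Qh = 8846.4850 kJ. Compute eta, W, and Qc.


eta = 1 - 350.0490/834.5130 = 0.5805
W = 0.5805 * 8846.4850 = 5135.6941 kJ
Qc = 8846.4850 - 5135.6941 = 3710.7909 kJ

eta = 58.0535%, W = 5135.6941 kJ, Qc = 3710.7909 kJ


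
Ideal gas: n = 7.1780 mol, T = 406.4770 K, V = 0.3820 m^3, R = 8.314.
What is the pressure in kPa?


P = nRT/V = 7.1780 * 8.314 * 406.4770 / 0.3820
= 24257.6905 / 0.3820 = 63501.8076 Pa = 63.5018 kPa

63.5018 kPa


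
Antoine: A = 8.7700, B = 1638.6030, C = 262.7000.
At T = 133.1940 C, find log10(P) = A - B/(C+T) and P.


C+T = 395.8940
B/(C+T) = 4.1390
log10(P) = 8.7700 - 4.1390 = 4.6310
P = 10^4.6310 = 42756.8521 mmHg

42756.8521 mmHg


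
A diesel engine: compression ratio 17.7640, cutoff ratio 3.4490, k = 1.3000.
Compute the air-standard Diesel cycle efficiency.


r^(k-1) = 2.3706
rc^k = 5.0004
eta = 0.4700 = 46.9965%

46.9965%


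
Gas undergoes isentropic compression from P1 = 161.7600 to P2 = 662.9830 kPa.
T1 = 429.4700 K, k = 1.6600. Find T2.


(k-1)/k = 0.3976
(P2/P1)^exp = 1.7522
T2 = 429.4700 * 1.7522 = 752.5045 K

752.5045 K


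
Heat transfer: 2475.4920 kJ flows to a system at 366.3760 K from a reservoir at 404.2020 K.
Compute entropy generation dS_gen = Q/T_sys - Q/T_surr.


dS_sys = 2475.4920/366.3760 = 6.7567 kJ/K
dS_surr = -2475.4920/404.2020 = -6.1244 kJ/K
dS_gen = 6.7567 - 6.1244 = 0.6323 kJ/K (irreversible)

dS_gen = 0.6323 kJ/K, irreversible
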